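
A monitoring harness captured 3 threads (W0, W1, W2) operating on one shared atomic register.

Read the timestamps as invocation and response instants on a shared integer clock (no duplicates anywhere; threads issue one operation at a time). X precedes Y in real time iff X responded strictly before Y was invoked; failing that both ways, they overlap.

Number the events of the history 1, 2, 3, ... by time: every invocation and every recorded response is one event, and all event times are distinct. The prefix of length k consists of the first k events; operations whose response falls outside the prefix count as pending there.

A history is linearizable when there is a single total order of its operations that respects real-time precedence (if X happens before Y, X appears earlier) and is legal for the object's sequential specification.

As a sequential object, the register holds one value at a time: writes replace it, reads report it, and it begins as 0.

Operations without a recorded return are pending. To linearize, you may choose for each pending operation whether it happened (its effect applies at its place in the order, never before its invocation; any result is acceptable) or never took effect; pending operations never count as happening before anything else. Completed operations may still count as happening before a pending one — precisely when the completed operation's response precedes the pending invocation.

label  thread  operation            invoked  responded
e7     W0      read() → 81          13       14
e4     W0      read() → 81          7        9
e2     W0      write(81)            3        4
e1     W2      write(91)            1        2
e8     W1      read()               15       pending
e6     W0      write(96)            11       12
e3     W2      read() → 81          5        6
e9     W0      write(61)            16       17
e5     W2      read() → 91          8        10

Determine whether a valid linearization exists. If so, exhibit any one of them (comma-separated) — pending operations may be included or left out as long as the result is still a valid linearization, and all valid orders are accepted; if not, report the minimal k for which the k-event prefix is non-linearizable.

prefix check: 1..9 passes, 1..10 fails once e5's time-10 response joins
5 completed operations, 2 real-time-consistent orders — every atomic register replay fails
sample order e1, e2, e3, e4, e5 stalls at step 5 — e5 read() → 91 has no legal effect
sample order e1, e2, e3, e5, e4 stalls at step 4 — e5 read() → 91 has no legal effect

not linearizable — minimal violating prefix: 10 events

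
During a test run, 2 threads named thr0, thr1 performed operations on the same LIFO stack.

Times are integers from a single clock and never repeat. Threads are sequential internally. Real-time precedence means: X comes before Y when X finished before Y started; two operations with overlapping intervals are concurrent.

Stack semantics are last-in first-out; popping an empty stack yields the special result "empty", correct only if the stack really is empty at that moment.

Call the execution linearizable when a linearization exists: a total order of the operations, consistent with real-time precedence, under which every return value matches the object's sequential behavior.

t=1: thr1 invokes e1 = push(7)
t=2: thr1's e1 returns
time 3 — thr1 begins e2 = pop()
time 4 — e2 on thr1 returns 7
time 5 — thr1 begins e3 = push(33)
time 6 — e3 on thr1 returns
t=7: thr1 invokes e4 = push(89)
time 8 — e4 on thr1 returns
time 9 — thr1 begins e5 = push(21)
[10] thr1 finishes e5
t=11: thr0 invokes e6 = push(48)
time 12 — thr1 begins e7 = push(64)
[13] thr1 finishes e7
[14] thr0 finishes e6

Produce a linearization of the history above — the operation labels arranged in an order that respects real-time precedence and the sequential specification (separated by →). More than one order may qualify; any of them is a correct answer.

e1 → e2 → e3 → e4 → e5 → e6 → e7

after step 1 (e1 push(7)): stack <7>
after step 2 (e2 pop() → 7): stack <>
after step 3 (e3 push(33)): stack <33>
after step 4 (e4 push(89)): stack <33,89>
after step 5 (e5 push(21)): stack <33,89,21>
after step 6 (e6 push(48)): stack <33,89,21,48>
after step 7 (e7 push(64)): stack <33,89,21,48,64>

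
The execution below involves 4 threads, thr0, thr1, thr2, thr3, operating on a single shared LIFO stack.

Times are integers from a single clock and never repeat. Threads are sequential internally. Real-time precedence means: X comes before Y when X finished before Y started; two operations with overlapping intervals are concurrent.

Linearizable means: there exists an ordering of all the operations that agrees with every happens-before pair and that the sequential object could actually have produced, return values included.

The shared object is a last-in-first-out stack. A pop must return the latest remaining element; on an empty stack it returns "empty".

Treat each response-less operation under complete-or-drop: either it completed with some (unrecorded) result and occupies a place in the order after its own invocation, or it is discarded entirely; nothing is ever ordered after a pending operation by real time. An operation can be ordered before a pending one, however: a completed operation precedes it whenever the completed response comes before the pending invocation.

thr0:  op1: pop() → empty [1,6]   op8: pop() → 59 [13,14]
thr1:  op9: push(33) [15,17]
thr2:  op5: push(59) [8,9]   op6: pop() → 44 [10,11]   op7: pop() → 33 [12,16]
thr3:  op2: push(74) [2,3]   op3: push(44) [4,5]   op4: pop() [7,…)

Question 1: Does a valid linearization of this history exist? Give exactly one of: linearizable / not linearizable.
not linearizable

already the first 14 events (up to op8's response at time 14) admit no linearization; the first 13 still do
6 completed operations, 3 real-time-consistent orders — every LIFO stack replay fails
include/drop combinations of the 2 pending operations (op4, op7) were all tried; none helps
one such order, op1, op2, op3, op5, op6, op8 (pending dropped), breaks at step 5 where op6 pop() → 44 is illegal
one such order, op2, op1, op3, op5, op6, op8 (pending dropped), breaks at step 2 where op1 pop() → empty is illegal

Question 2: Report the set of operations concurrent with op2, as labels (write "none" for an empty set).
Answer: op1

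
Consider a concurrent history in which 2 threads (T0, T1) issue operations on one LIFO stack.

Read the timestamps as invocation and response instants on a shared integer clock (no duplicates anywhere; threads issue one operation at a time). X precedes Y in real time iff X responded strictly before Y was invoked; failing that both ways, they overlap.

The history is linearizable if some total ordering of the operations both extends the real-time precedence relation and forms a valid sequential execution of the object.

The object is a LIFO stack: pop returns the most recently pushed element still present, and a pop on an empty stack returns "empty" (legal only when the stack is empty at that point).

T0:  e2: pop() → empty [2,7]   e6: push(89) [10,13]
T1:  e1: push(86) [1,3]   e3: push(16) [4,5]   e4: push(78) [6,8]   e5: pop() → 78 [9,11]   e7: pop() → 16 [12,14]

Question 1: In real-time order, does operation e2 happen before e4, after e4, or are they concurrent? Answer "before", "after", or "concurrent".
Answer: concurrent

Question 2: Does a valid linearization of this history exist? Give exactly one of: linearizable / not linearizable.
witness order: e2, e1, e3, e4, e5, e7, e6
1. e2 pop() → empty, leaving stack <>
2. e1 push(86), leaving stack <86>
3. e3 push(16), leaving stack <86,16>
4. e4 push(78), leaving stack <86,16,78>
5. e5 pop() → 78, leaving stack <86,16>
6. e7 pop() → 16, leaving stack <86>
7. e6 push(89), leaving stack <86,89>

linearizable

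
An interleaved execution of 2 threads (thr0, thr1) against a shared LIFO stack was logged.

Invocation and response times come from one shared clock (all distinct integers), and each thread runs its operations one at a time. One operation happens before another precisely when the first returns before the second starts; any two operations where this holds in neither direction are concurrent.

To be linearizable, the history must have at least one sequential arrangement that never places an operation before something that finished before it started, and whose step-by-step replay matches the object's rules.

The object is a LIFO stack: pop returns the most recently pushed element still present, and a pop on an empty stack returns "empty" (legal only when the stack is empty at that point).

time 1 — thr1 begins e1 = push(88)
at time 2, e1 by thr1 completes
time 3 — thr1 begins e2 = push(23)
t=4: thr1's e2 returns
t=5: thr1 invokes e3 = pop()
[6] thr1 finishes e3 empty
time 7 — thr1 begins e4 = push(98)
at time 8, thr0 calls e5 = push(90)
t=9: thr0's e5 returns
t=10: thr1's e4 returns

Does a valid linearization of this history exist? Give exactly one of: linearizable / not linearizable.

the violation lands at event 6, e3's response at time 6: events 1..5 linearize, events 1..6 do not
exactly one order of the 3 completed ops respects real time; the LIFO stack replay fails
sample order e1, e2, e3 stalls at step 3 — e3 pop() → empty has no legal effect

not linearizable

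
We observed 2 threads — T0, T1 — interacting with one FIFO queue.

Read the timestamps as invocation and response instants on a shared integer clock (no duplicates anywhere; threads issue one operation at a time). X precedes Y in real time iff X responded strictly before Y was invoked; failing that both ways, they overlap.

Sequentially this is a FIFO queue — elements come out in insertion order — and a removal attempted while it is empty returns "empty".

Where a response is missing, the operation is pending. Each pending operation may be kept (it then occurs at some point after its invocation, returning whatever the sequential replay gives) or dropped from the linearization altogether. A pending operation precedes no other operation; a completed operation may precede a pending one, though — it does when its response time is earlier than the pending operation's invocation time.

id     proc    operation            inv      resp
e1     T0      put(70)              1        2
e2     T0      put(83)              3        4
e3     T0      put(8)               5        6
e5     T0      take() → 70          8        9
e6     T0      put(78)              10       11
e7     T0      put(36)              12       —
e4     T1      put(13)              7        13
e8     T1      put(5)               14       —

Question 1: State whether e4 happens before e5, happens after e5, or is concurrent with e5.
e4 spans [7,13], e5 spans [8,9]
the intervals overlap in both directions

concurrent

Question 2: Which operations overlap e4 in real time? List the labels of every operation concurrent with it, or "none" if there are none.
e4 runs from 7 to 13; window-overlapping ops are concurrent
e1 [1,2]: before
e2 [3,4]: before
e3 [5,6]: before
e5 [8,9]: concurrent
e6 [10,11]: concurrent
e7 [12,…): concurrent
e8 [14,…): after

e5, e6, e7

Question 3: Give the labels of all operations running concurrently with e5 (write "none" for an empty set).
overlap test against e5 [8,9]: concurrent iff the interval meets 8..9
e1 [1,2]: before
e2 [3,4]: before
e3 [5,6]: before
e4 [7,13]: concurrent
e6 [10,11]: after
e7 [12,…): after
e8 [14,…): after

e4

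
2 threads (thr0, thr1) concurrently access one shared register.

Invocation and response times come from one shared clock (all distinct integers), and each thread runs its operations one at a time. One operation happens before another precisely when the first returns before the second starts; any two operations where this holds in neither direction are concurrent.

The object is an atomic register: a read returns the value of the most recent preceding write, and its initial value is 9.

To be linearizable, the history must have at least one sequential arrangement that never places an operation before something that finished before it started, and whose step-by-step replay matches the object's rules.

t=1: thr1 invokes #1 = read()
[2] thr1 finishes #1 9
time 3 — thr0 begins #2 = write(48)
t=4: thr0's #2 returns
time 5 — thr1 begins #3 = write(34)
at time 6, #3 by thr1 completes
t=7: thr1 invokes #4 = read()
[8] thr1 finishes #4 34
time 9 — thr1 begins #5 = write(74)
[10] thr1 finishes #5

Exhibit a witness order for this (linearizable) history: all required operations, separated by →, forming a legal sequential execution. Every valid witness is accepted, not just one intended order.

1. #1 read() → 9, leaving value 9
2. #2 write(48), leaving value 48
3. #3 write(34), leaving value 34
4. #4 read() → 34, leaving value 34
5. #5 write(74), leaving value 74

#1 → #2 → #3 → #4 → #5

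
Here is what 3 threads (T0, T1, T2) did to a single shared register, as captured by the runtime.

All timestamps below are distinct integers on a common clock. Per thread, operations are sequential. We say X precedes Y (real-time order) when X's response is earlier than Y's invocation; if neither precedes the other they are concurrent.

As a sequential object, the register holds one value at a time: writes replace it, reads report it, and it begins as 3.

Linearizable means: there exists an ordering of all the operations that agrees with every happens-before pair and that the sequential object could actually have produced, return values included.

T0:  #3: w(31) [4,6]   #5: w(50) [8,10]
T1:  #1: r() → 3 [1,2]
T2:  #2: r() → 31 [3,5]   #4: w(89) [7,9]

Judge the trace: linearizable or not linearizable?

linearizable

one valid linearization: #1, #3, #2, #4, #5
after step 1 (#1 r() → 3): value 3
after step 2 (#3 w(31)): value 31
after step 3 (#2 r() → 31): value 31
after step 4 (#4 w(89)): value 89
after step 5 (#5 w(50)): value 50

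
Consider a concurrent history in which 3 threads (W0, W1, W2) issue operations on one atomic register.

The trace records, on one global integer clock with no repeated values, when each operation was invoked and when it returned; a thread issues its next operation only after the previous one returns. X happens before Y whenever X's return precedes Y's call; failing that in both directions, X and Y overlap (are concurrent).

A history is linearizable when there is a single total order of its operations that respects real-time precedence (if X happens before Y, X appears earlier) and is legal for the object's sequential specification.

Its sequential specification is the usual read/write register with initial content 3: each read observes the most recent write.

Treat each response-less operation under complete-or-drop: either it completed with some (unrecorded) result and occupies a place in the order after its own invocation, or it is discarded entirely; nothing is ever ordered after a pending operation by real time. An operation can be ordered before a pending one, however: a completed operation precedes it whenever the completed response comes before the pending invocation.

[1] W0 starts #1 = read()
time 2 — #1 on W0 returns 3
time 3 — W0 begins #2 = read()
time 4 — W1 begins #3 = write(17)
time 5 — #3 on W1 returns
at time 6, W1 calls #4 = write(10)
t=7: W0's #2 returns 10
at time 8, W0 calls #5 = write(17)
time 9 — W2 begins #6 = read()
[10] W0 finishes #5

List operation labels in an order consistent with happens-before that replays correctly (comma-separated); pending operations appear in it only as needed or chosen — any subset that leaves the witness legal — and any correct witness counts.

#1, #3, #4, #2, #5

1. #1 read() → 3, leaving value 3
2. #3 write(17), leaving value 17
3. #4 write(10) (pending, included), leaving value 10
4. #2 read() → 10, leaving value 10
5. #5 write(17), leaving value 17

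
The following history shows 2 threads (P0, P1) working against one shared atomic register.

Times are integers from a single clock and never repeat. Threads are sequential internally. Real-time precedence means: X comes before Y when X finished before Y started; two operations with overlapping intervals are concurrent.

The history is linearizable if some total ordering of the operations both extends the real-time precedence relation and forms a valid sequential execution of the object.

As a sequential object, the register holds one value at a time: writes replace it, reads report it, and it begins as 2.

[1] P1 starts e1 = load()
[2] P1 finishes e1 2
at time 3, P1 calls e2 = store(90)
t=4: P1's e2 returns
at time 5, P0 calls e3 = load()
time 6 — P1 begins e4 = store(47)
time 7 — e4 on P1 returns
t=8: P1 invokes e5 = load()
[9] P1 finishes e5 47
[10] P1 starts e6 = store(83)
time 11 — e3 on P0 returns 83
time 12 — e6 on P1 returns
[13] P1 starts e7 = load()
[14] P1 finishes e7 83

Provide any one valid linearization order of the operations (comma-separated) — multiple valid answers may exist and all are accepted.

e1, e2, e4, e5, e6, e3, e7

step 1: e1 load() → 2 — value 2
step 2: e2 store(90) — value 90
step 3: e4 store(47) — value 47
step 4: e5 load() → 47 — value 47
step 5: e6 store(83) — value 83
step 6: e3 load() → 83 — value 83
step 7: e7 load() → 83 — value 83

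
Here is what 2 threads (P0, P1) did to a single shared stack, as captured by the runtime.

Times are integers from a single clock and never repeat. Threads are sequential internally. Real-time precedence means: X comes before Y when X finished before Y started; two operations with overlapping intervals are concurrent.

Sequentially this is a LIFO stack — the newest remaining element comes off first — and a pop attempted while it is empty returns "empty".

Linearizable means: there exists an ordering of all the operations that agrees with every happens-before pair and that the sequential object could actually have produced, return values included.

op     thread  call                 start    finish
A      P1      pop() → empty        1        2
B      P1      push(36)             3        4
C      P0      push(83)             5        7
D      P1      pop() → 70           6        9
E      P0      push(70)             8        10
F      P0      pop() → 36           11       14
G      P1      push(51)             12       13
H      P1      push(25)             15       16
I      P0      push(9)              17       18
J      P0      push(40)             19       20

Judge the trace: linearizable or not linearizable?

not linearizable

the violation lands at event 14, F's response at time 14: events 1..13 linearize, events 1..14 do not
checked exhaustively: 6 real-time-consistent orders of 7 completed operations, zero legal stack replays
e.g. A, B, C, D, E, F, G: illegal at step 4, since D pop() → 70 cannot apply there
e.g. A, B, C, D, E, G, F: illegal at step 4, since D pop() → 70 cannot apply there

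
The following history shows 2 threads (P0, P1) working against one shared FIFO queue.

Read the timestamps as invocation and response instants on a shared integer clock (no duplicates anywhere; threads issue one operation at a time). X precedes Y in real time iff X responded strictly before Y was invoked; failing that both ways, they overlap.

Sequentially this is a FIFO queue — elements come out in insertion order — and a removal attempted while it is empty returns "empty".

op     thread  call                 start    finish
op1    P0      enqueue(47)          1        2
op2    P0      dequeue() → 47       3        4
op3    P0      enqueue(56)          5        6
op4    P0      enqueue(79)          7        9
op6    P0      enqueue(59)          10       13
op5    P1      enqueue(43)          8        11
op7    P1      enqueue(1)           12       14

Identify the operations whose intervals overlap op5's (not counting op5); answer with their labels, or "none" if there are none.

op5 runs from 8 to 11; window-overlapping ops are concurrent
op1 [1,2]: before
op2 [3,4]: before
op3 [5,6]: before
op4 [7,9]: concurrent
op6 [10,13]: concurrent
op7 [12,14]: after

op4, op6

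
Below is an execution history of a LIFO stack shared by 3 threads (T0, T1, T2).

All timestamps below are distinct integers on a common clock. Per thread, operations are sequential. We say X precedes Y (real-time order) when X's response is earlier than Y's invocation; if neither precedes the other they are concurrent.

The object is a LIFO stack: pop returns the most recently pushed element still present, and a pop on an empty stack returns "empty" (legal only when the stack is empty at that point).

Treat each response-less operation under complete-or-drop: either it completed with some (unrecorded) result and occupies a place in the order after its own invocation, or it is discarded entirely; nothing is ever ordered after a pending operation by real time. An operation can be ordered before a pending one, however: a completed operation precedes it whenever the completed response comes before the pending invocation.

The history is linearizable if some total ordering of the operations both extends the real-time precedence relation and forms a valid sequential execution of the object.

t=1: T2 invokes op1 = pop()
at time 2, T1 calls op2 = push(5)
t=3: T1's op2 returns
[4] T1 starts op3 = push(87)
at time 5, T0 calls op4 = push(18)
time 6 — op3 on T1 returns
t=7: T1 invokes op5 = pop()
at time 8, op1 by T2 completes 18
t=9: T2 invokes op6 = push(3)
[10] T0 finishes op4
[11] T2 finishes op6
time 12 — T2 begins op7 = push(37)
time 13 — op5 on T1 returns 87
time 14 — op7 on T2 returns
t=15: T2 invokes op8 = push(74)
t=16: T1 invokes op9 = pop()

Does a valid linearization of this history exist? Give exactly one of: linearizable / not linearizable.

a witness: op2, op3, op4, op1, op5, op6, op7
after step 1 (op2 push(5)): stack <5>
after step 2 (op3 push(87)): stack <5,87>
after step 3 (op4 push(18)): stack <5,87,18>
after step 4 (op1 pop() → 18): stack <5,87>
after step 5 (op5 pop() → 87): stack <5>
after step 6 (op6 push(3)): stack <5,3>
after step 7 (op7 push(37)): stack <5,3,37>

linearizable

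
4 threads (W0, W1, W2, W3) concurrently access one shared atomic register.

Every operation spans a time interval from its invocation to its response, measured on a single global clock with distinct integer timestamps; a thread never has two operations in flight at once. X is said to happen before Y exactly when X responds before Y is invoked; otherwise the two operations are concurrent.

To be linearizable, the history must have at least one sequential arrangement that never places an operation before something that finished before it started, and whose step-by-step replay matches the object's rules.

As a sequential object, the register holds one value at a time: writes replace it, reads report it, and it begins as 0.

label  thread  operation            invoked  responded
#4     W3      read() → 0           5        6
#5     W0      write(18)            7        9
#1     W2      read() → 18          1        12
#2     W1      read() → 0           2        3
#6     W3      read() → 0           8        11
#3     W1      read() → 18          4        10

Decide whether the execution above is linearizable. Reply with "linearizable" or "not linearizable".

one valid linearization: #2, #4, #6, #5, #1, #3
step 1: #2 read() → 0 — value 0
step 2: #4 read() → 0 — value 0
step 3: #6 read() → 0 — value 0
step 4: #5 write(18) — value 18
step 5: #1 read() → 18 — value 18
step 6: #3 read() → 18 — value 18

linearizable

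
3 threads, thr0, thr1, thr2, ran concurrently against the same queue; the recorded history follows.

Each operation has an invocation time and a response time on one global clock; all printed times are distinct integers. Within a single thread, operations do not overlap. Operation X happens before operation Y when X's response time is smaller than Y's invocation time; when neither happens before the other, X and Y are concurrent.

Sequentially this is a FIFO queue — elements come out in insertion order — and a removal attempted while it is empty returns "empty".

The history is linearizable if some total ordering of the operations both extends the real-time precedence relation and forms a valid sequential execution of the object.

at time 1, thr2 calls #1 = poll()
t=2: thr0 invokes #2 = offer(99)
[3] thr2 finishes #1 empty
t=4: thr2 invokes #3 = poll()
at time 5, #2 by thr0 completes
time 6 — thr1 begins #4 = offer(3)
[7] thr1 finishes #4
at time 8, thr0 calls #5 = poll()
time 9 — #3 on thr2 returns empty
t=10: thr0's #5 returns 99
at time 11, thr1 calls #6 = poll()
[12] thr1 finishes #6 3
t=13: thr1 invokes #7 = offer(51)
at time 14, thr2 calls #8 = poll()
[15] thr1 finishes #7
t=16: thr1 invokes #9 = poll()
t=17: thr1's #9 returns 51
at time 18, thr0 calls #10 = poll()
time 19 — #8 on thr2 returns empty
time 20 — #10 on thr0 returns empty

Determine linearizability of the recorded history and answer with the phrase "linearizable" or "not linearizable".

a witness: #1, #3, #2, #4, #5, #6, #7, #9, #8, #10
step 1: #1 poll() → empty — queue <>
step 2: #3 poll() → empty — queue <>
step 3: #2 offer(99) — queue <99>
step 4: #4 offer(3) — queue <99,3>
step 5: #5 poll() → 99 — queue <3>
step 6: #6 poll() → 3 — queue <>
step 7: #7 offer(51) — queue <51>
step 8: #9 poll() → 51 — queue <>
step 9: #8 poll() → empty — queue <>
step 10: #10 poll() → empty — queue <>

linearizable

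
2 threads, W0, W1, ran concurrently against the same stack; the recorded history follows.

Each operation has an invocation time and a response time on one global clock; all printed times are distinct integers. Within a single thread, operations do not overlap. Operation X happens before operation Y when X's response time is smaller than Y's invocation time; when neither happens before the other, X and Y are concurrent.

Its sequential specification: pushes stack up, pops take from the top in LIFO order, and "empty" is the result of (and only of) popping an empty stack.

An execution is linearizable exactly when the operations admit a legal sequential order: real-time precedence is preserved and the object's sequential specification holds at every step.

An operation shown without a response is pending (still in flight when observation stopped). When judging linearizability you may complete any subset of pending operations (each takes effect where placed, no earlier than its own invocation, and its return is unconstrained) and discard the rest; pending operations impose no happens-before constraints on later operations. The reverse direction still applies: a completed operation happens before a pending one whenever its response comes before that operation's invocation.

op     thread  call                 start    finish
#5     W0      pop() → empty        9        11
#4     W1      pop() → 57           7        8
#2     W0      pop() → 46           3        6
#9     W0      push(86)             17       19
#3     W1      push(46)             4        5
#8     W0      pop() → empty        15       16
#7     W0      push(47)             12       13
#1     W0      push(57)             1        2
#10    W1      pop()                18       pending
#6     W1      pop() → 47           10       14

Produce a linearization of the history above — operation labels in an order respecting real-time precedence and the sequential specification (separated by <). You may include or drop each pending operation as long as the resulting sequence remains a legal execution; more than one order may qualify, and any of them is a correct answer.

step 1: #1 push(57) — stack <57>
step 2: #3 push(46) — stack <57,46>
step 3: #2 pop() → 46 — stack <57>
step 4: #4 pop() → 57 — stack <>
step 5: #5 pop() → empty — stack <>
step 6: #7 push(47) — stack <47>
step 7: #6 pop() → 47 — stack <>
step 8: #8 pop() → empty — stack <>
step 9: #9 push(86) — stack <86>

#1 < #3 < #2 < #4 < #5 < #7 < #6 < #8 < #9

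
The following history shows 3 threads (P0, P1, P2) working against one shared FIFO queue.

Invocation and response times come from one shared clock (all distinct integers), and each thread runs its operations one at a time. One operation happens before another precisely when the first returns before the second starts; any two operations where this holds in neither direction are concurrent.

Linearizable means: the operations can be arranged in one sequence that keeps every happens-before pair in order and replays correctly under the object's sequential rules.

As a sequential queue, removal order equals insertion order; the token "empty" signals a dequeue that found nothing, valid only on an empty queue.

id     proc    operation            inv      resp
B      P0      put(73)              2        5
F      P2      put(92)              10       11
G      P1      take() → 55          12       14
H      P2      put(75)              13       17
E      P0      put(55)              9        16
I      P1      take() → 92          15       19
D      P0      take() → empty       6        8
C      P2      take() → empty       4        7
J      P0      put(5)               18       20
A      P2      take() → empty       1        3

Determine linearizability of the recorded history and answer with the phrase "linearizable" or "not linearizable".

already the first 8 events (up to D's response at time 8) admit no linearization; the first 7 still do
the 4 completed operations admit 5 real-time orders; each fails the FIFO queue replay
take A, B, C, D: step 3 already fails, because C take() → empty cannot occur there
take A, B, D, C: step 3 already fails, because D take() → empty cannot occur there

not linearizable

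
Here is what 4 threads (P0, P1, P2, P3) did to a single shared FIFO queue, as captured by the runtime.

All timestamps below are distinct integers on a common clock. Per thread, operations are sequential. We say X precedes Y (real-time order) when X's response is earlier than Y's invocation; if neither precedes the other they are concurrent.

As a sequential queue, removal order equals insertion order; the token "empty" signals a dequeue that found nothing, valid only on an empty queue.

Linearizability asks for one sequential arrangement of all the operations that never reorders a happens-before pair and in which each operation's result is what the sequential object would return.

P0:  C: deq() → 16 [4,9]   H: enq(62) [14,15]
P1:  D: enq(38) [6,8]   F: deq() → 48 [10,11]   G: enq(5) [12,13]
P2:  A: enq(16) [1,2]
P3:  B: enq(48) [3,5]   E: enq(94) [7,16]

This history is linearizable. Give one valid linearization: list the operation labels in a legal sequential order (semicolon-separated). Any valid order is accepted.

A; B; C; D; E; F; G; H

after step 1 (A enq(16)): queue <16>
after step 2 (B enq(48)): queue <16,48>
after step 3 (C deq() → 16): queue <48>
after step 4 (D enq(38)): queue <48,38>
after step 5 (E enq(94)): queue <48,38,94>
after step 6 (F deq() → 48): queue <38,94>
after step 7 (G enq(5)): queue <38,94,5>
after step 8 (H enq(62)): queue <38,94,5,62>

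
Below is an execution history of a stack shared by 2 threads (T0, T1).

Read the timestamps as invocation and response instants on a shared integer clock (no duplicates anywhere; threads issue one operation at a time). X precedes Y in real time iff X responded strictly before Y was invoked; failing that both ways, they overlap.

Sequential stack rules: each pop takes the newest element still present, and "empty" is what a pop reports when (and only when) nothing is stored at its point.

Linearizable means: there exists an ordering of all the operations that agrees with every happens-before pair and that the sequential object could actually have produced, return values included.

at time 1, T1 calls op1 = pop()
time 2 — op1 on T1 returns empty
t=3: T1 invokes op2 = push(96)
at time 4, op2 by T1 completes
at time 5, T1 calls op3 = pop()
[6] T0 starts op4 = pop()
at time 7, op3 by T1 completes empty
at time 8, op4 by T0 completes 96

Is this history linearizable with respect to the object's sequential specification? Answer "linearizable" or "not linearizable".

witness order: op1, op2, op4, op3
1. op1 pop() → empty, leaving stack <>
2. op2 push(96), leaving stack <96>
3. op4 pop() → 96, leaving stack <>
4. op3 pop() → empty, leaving stack <>

linearizable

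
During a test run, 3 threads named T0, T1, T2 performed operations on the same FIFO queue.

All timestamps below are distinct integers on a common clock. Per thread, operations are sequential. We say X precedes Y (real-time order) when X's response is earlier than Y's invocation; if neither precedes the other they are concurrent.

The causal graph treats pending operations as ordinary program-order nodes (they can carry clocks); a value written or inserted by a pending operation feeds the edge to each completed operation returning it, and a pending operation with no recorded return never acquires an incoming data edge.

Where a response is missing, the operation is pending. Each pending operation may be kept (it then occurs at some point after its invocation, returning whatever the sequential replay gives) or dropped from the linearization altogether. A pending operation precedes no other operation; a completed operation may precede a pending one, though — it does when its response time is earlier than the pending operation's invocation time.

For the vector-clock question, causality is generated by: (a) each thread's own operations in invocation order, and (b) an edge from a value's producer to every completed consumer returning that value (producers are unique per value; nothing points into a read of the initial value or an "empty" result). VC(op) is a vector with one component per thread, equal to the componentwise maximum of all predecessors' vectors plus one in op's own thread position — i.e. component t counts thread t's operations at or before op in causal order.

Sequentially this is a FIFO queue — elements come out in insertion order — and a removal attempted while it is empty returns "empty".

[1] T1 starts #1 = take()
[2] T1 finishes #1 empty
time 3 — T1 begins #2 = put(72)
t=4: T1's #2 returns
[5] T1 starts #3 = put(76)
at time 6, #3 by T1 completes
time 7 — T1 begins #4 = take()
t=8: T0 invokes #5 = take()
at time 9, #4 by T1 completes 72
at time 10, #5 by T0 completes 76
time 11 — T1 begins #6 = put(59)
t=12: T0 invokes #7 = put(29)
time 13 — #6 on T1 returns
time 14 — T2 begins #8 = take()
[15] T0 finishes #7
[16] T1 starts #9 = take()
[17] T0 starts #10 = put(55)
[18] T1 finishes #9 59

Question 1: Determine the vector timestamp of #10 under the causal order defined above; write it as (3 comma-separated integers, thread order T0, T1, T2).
VC(#8, invoked at 14): no causal predecessors; +1 on T2 → (0, 0, 1)
VC(#1, invoked at 1): no causal predecessors; +1 on T1 → (0, 1, 0)
merge at #2 (invoked 3): VC(#1)=(0, 1, 0), own-thread bump on T1 → (0, 2, 0)
merge at #3 (invoked 5): VC(#2)=(0, 2, 0), own-thread bump on T1 → (0, 3, 0)
merge at #4 (invoked 7): VC(#2)=(0, 2, 0), VC(#3)=(0, 3, 0), own-thread bump on T1 → (0, 4, 0)
merge at #5 (invoked 8): VC(#3)=(0, 3, 0), own-thread bump on T0 → (1, 3, 0)
merge at #6 (invoked 11): VC(#4)=(0, 4, 0), own-thread bump on T1 → (0, 5, 0)
merge at #7 (invoked 12): VC(#5)=(1, 3, 0), own-thread bump on T0 → (2, 3, 0)
merge at #9 (invoked 16): VC(#6)=(0, 5, 0), own-thread bump on T1 → (0, 6, 0)
merge at #10 (invoked 17): VC(#7)=(2, 3, 0), own-thread bump on T0 → (3, 3, 0)
target: VC(#10) = (3, 3, 0)

(3, 3, 0)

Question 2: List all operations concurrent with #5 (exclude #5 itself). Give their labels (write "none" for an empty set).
#5 spans [8,10]: anything still running between times 8 and 10 counts as concurrent
#1 [1,2]: before
#2 [3,4]: before
#3 [5,6]: before
#4 [7,9]: concurrent
#6 [11,13]: after
#7 [12,15]: after
#8 [14,…): after
#9 [16,18]: after
#10 [17,…): after

#4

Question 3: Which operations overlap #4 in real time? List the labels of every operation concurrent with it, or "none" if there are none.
concurrent with #4 ([7,9]): every op whose interval crosses 7..9
#1 [1,2]: before
#2 [3,4]: before
#3 [5,6]: before
#5 [8,10]: concurrent
#6 [11,13]: after
#7 [12,15]: after
#8 [14,…): after
#9 [16,18]: after
#10 [17,…): after

#5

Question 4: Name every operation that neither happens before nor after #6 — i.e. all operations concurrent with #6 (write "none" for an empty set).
#6 runs from 11 to 13; window-overlapping ops are concurrent
#1 [1,2]: before
#2 [3,4]: before
#3 [5,6]: before
#4 [7,9]: before
#5 [8,10]: before
#7 [12,15]: concurrent
#8 [14,…): after
#9 [16,18]: after
#10 [17,…): after

#7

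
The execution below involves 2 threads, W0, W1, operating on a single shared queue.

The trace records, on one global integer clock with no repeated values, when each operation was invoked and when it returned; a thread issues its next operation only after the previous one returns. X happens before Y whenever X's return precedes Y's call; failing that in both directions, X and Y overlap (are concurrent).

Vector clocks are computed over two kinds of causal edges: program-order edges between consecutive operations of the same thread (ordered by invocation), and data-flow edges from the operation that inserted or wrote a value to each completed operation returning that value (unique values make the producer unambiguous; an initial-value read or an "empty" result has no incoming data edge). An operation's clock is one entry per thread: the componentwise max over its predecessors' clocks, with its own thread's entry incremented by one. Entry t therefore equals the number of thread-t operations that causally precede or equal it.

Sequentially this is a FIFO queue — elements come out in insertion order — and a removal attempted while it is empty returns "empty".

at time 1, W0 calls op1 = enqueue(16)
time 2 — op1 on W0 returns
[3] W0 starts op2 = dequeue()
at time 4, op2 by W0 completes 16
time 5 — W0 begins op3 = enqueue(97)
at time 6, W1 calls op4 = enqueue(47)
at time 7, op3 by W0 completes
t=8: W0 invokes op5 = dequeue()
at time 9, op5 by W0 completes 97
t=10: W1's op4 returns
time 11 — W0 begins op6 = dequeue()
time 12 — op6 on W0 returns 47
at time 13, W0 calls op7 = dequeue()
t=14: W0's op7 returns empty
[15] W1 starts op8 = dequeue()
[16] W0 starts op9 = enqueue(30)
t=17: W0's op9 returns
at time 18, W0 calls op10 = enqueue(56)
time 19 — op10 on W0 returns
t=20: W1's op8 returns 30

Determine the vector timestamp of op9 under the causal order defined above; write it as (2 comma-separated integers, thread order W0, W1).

(7, 1)

no predecessors for op4 (invoked 6): W1 increments from zero → (0, 1)
no predecessors for op1 (invoked 1): W0 increments from zero → (1, 0)
op2, invoked 3, takes VC(op1)=(1, 0) under max, adds 1 for W0 → (2, 0)
op3, invoked 5, takes VC(op2)=(2, 0) under max, adds 1 for W0 → (3, 0)
op5, invoked 8, takes VC(op3)=(3, 0) under max, adds 1 for W0 → (4, 0)
op6, invoked 11, takes VC(op4)=(0, 1), VC(op5)=(4, 0) under max, adds 1 for W0 → (5, 1)
op7, invoked 13, takes VC(op6)=(5, 1) under max, adds 1 for W0 → (6, 1)
op9, invoked 16, takes VC(op7)=(6, 1) under max, adds 1 for W0 → (7, 1)
op8, invoked 15, takes VC(op4)=(0, 1), VC(op9)=(7, 1) under max, adds 1 for W1 → (7, 2)
op10, invoked 18, takes VC(op9)=(7, 1) under max, adds 1 for W0 → (8, 1)
target: VC(op9) = (7, 1)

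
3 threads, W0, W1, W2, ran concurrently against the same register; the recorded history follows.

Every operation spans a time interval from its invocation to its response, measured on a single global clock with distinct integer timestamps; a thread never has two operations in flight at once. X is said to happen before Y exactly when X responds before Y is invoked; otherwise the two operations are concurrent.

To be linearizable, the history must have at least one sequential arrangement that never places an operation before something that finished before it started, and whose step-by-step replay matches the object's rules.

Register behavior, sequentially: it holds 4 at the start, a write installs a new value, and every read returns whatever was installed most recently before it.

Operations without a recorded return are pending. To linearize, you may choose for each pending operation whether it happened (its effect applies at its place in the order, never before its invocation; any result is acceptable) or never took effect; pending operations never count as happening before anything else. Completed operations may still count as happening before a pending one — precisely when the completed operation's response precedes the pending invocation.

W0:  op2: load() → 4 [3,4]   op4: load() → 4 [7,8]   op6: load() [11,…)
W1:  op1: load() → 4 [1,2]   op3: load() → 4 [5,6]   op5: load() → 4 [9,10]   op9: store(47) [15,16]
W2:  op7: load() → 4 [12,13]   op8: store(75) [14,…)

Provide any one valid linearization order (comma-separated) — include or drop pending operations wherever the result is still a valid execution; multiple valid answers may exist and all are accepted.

op1, op2, op3, op4, op5, op6, op7, op8, op9

step 1: op1 load() → 4 — value 4
step 2: op2 load() → 4 — value 4
step 3: op3 load() → 4 — value 4
step 4: op4 load() → 4 — value 4
step 5: op5 load() → 4 — value 4
step 6: op6 load() (pending, included) — value 4
step 7: op7 load() → 4 — value 4
step 8: op8 store(75) (pending, included) — value 75
step 9: op9 store(47) — value 47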